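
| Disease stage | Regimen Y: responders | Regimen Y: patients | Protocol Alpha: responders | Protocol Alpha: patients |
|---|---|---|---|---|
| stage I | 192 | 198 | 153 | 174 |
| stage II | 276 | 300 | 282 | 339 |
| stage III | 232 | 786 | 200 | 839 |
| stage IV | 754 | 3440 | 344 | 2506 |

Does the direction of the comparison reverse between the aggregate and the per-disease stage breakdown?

Stage I: Regimen Y 192/198 = 97.0%, Protocol Alpha 153/174 = 87.9% → Regimen Y
Stage II: Regimen Y 276/300 = 92.0%, Protocol Alpha 282/339 = 83.2% → Regimen Y
Stage III: Regimen Y 232/786 = 29.5%, Protocol Alpha 200/839 = 23.8% → Regimen Y
Stage IV: Regimen Y 754/3440 = 21.9%, Protocol Alpha 344/2506 = 13.7% → Regimen Y
Overall: Regimen Y 1454/4724 = 30.8%, Protocol Alpha 979/3858 = 25.4% → Regimen Y
Regimen Y wins overall and in every disease group — no reversal.

No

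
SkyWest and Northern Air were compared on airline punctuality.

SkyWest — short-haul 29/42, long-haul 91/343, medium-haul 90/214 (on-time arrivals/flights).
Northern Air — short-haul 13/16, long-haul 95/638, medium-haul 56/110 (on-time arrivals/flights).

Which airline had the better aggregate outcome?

Short-haul: SkyWest 29/42 = 69.0%, Northern Air 13/16 = 81.2% → Northern Air
Long-haul: SkyWest 91/343 = 26.5%, Northern Air 95/638 = 14.9% → SkyWest
Medium-haul: SkyWest 90/214 = 42.1%, Northern Air 56/110 = 50.9% → Northern Air
Overall: SkyWest 210/599 = 35.1%, Northern Air 164/764 = 21.5% → SkyWest
(Neither sweeps every route group, but SkyWest has the higher pooled rate.)

SkyWest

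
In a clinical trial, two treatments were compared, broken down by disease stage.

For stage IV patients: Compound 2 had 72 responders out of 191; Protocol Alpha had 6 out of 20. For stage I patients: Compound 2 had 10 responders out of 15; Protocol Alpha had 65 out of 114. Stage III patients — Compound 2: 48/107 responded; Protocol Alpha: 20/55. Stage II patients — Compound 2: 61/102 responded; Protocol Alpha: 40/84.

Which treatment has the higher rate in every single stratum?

Compound 2

Stage IV: Compound 2 72/191 = 37.7%, Protocol Alpha 6/20 = 30.0% → Compound 2
Stage I: Compound 2 10/15 = 66.7%, Protocol Alpha 65/114 = 57.0% → Compound 2
Stage III: Compound 2 48/107 = 44.9%, Protocol Alpha 20/55 = 36.4% → Compound 2
Stage II: Compound 2 61/102 = 59.8%, Protocol Alpha 40/84 = 47.6% → Compound 2
Compound 2 has the higher rate in all 4 groups.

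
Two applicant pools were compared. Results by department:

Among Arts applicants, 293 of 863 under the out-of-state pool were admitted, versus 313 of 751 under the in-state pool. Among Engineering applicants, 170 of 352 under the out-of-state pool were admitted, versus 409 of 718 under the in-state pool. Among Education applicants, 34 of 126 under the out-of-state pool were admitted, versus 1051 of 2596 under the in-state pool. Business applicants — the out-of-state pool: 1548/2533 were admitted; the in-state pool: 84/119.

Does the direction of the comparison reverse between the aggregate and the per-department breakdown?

Arts: the out-of-state pool 293/863 = 34.0%, the in-state pool 313/751 = 41.7% → the in-state pool
Engineering: the out-of-state pool 170/352 = 48.3%, the in-state pool 409/718 = 57.0% → the in-state pool
Education: the out-of-state pool 34/126 = 27.0%, the in-state pool 1051/2596 = 40.5% → the in-state pool
Business: the out-of-state pool 1548/2533 = 61.1%, the in-state pool 84/119 = 70.6% → the in-state pool
Overall: the out-of-state pool 2045/3874 = 52.8%, the in-state pool 1857/4184 = 44.4% → the out-of-state pool
The in-state pool wins each department group but the out-of-state pool wins overall — the comparison reverses. The in-state pool's applicants skew toward Education, which has a lower base rate.

Yes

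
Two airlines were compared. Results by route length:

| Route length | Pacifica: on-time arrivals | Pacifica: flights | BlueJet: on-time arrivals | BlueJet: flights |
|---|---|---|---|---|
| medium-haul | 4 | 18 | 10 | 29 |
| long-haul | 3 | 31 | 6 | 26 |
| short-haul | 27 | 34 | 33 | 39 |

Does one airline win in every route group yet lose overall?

Medium-haul: Pacifica 4/18 = 22.2%, BlueJet 10/29 = 34.5% → BlueJet
Long-haul: Pacifica 3/31 = 9.7%, BlueJet 6/26 = 23.1% → BlueJet
Short-haul: Pacifica 27/34 = 79.4%, BlueJet 33/39 = 84.6% → BlueJet
Overall: Pacifica 34/83 = 41.0%, BlueJet 49/94 = 52.1% → BlueJet
BlueJet wins overall and in every route group — no reversal.

No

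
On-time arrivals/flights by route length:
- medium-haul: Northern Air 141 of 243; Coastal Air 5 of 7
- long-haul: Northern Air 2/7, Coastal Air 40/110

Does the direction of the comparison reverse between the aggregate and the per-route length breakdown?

Yes

Medium-haul: Northern Air 141/243 = 58.0%, Coastal Air 5/7 = 71.4% → Coastal Air
Long-haul: Northern Air 2/7 = 28.6%, Coastal Air 40/110 = 36.4% → Coastal Air
Overall: Northern Air 143/250 = 57.2%, Coastal Air 45/117 = 38.5% → Northern Air
Coastal Air wins each route group but Northern Air wins overall — the comparison reverses. Coastal Air's flights skew toward long-haul, which has a lower base rate.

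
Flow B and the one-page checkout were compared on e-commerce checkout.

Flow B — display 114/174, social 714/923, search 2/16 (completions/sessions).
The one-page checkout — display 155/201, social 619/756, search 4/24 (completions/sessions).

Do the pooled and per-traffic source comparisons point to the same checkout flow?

Yes

Display: Flow B 114/174 = 65.5%, the one-page checkout 155/201 = 77.1% → the one-page checkout
Social: Flow B 714/923 = 77.4%, the one-page checkout 619/756 = 81.9% → the one-page checkout
Search: Flow B 2/16 = 12.5%, the one-page checkout 4/24 = 16.7% → the one-page checkout
Overall: Flow B 830/1113 = 74.6%, the one-page checkout 778/981 = 79.3% → the one-page checkout
The one-page checkout wins overall and in every traffic group — no reversal.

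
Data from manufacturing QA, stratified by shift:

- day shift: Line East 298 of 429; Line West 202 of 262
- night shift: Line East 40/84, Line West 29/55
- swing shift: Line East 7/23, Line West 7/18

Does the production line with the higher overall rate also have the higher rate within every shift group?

Day shift: Line East 298/429 = 69.5%, Line West 202/262 = 77.1% → Line West
Night shift: Line East 40/84 = 47.6%, Line West 29/55 = 52.7% → Line West
Swing shift: Line East 7/23 = 30.4%, Line West 7/18 = 38.9% → Line West
Overall: Line East 345/536 = 64.4%, Line West 238/335 = 71.0% → Line West
Line West wins overall and in every shift group — no reversal.

Yes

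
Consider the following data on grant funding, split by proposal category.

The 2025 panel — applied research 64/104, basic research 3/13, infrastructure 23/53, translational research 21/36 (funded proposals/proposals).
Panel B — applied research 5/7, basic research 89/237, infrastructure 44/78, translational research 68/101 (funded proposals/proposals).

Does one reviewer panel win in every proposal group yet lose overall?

Yes

Applied research: the 2025 panel 64/104 = 61.5%, Panel B 5/7 = 71.4% → Panel B
Basic research: the 2025 panel 3/13 = 23.1%, Panel B 89/237 = 37.6% → Panel B
Infrastructure: the 2025 panel 23/53 = 43.4%, Panel B 44/78 = 56.4% → Panel B
Translational research: the 2025 panel 21/36 = 58.3%, Panel B 68/101 = 67.3% → Panel B
Overall: the 2025 panel 111/206 = 53.9%, Panel B 206/423 = 48.7% → the 2025 panel
Panel B wins each proposal group but the 2025 panel wins overall — the comparison reverses. Panel B's proposals skew toward basic research, which has a lower base rate.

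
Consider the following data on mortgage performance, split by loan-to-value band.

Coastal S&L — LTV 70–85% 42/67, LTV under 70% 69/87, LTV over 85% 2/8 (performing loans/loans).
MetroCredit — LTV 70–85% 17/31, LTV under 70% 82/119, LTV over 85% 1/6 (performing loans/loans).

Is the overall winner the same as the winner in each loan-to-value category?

Yes

LTV 70–85%: Coastal S&L 42/67 = 62.7%, MetroCredit 17/31 = 54.8% → Coastal S&L
LTV under 70%: Coastal S&L 69/87 = 79.3%, MetroCredit 82/119 = 68.9% → Coastal S&L
LTV over 85%: Coastal S&L 2/8 = 25.0%, MetroCredit 1/6 = 16.7% → Coastal S&L
Overall: Coastal S&L 113/162 = 69.8%, MetroCredit 100/156 = 64.1% → Coastal S&L
Coastal S&L wins overall and in every loan-to-value group — no reversal.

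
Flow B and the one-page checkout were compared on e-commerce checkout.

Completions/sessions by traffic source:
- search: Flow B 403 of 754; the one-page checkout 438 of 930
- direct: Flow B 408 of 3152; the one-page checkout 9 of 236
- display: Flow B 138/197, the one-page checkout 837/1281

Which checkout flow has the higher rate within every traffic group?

Search: Flow B 403/754 = 53.4%, the one-page checkout 438/930 = 47.1% → Flow B
Direct: Flow B 408/3152 = 12.9%, the one-page checkout 9/236 = 3.8% → Flow B
Display: Flow B 138/197 = 70.1%, the one-page checkout 837/1281 = 65.3% → Flow B
Flow B has the higher rate in all 3 groups.

Flow B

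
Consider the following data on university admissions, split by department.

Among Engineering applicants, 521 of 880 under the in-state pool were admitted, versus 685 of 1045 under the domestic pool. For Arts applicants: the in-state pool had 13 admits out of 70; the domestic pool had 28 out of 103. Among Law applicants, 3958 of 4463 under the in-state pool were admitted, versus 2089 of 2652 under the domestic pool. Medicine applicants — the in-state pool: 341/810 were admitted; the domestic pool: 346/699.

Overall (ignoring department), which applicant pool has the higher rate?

the in-state pool

Engineering: the in-state pool 521/880 = 59.2%, the domestic pool 685/1045 = 65.6% → the domestic pool
Arts: the in-state pool 13/70 = 18.6%, the domestic pool 28/103 = 27.2% → the domestic pool
Law: the in-state pool 3958/4463 = 88.7%, the domestic pool 2089/2652 = 78.8% → the in-state pool
Medicine: the in-state pool 341/810 = 42.1%, the domestic pool 346/699 = 49.5% → the domestic pool
Overall: the in-state pool 4833/6223 = 77.7%, the domestic pool 3148/4499 = 70.0% → the in-state pool
(Neither sweeps every department group, but the in-state pool has the higher pooled rate.)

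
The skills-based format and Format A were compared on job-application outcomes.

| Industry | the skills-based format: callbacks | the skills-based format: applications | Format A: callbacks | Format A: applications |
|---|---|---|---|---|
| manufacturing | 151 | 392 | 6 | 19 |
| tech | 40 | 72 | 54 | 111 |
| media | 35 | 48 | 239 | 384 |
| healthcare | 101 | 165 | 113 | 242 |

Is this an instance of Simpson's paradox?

Yes

Manufacturing: the skills-based format 151/392 = 38.5%, Format A 6/19 = 31.6% → the skills-based format
Tech: the skills-based format 40/72 = 55.6%, Format A 54/111 = 48.6% → the skills-based format
Media: the skills-based format 35/48 = 72.9%, Format A 239/384 = 62.2% → the skills-based format
Healthcare: the skills-based format 101/165 = 61.2%, Format A 113/242 = 46.7% → the skills-based format
Overall: the skills-based format 327/677 = 48.3%, Format A 412/756 = 54.5% → Format A
The skills-based format wins each industry group but Format A wins overall — the comparison reverses. The skills-based format's applications skew toward manufacturing, which has a lower base rate.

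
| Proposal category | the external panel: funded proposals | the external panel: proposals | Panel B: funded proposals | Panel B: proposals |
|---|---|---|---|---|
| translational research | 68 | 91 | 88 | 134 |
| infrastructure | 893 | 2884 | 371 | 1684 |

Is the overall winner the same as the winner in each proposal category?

Translational research: the external panel 68/91 = 74.7%, Panel B 88/134 = 65.7% → the external panel
Infrastructure: the external panel 893/2884 = 31.0%, Panel B 371/1684 = 22.0% → the external panel
Overall: the external panel 961/2975 = 32.3%, Panel B 459/1818 = 25.2% → the external panel
The external panel wins overall and in every proposal group — no reversal.

Yes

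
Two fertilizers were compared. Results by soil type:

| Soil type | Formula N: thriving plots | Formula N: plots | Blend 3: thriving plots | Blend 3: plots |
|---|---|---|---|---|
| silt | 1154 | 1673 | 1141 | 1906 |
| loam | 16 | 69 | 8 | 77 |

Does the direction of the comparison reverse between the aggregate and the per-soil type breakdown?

Silt: Formula N 1154/1673 = 69.0%, Blend 3 1141/1906 = 59.9% → Formula N
Loam: Formula N 16/69 = 23.2%, Blend 3 8/77 = 10.4% → Formula N
Overall: Formula N 1170/1742 = 67.2%, Blend 3 1149/1983 = 57.9% → Formula N
Formula N wins overall and in every soil group — no reversal.

No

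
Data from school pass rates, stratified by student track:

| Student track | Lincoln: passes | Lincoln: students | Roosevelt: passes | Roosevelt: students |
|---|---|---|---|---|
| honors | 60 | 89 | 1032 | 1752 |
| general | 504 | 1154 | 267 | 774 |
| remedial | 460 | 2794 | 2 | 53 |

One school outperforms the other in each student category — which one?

Honors: Lincoln 60/89 = 67.4%, Roosevelt 1032/1752 = 58.9% → Lincoln
General: Lincoln 504/1154 = 43.7%, Roosevelt 267/774 = 34.5% → Lincoln
Remedial: Lincoln 460/2794 = 16.5%, Roosevelt 2/53 = 3.8% → Lincoln
Lincoln has the higher rate in all 3 groups.

Lincoln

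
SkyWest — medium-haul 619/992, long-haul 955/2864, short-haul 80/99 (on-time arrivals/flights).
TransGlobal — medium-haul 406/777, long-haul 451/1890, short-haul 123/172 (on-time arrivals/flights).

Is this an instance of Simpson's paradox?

Medium-haul: SkyWest 619/992 = 62.4%, TransGlobal 406/777 = 52.3% → SkyWest
Long-haul: SkyWest 955/2864 = 33.3%, TransGlobal 451/1890 = 23.9% → SkyWest
Short-haul: SkyWest 80/99 = 80.8%, TransGlobal 123/172 = 71.5% → SkyWest
Overall: SkyWest 1654/3955 = 41.8%, TransGlobal 980/2839 = 34.5% → SkyWest
SkyWest wins overall and in every route group — no reversal.

No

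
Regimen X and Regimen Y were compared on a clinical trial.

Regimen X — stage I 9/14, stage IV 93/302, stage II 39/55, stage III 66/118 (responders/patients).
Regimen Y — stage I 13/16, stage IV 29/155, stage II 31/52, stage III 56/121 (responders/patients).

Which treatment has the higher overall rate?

Stage I: Regimen X 9/14 = 64.3%, Regimen Y 13/16 = 81.2% → Regimen Y
Stage IV: Regimen X 93/302 = 30.8%, Regimen Y 29/155 = 18.7% → Regimen X
Stage II: Regimen X 39/55 = 70.9%, Regimen Y 31/52 = 59.6% → Regimen X
Stage III: Regimen X 66/118 = 55.9%, Regimen Y 56/121 = 46.3% → Regimen X
Overall: Regimen X 207/489 = 42.3%, Regimen Y 129/344 = 37.5% → Regimen X
(Neither sweeps every disease group, but Regimen X has the higher pooled rate.)

Regimen X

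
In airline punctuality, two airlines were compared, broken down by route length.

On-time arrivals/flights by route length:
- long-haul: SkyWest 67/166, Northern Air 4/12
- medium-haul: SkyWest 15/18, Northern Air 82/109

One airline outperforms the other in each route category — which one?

Long-haul: SkyWest 67/166 = 40.4%, Northern Air 4/12 = 33.3% → SkyWest
Medium-haul: SkyWest 15/18 = 83.3%, Northern Air 82/109 = 75.2% → SkyWest
SkyWest has the higher rate in both groups.

SkyWest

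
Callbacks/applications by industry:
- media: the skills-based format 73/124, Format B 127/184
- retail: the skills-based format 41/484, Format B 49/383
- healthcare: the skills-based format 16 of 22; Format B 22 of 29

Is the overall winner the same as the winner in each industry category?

Media: the skills-based format 73/124 = 58.9%, Format B 127/184 = 69.0% → Format B
Retail: the skills-based format 41/484 = 8.5%, Format B 49/383 = 12.8% → Format B
Healthcare: the skills-based format 16/22 = 72.7%, Format B 22/29 = 75.9% → Format B
Overall: the skills-based format 130/630 = 20.6%, Format B 198/596 = 33.2% → Format B
Format B wins overall and in every industry group — no reversal.

Yes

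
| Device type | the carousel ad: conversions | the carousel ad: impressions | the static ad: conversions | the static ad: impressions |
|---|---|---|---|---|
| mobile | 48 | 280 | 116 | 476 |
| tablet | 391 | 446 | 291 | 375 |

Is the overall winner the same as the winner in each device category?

Mobile: the carousel ad 48/280 = 17.1%, the static ad 116/476 = 24.4% → the static ad
Tablet: the carousel ad 391/446 = 87.7%, the static ad 291/375 = 77.6% → the carousel ad
Overall: the carousel ad 439/726 = 60.5%, the static ad 407/851 = 47.8% → the carousel ad
Neither sweeps: the carousel ad wins 1 of 2 groups, the static ad wins 1. The carousel ad wins overall but not every group — no Simpson reversal.

No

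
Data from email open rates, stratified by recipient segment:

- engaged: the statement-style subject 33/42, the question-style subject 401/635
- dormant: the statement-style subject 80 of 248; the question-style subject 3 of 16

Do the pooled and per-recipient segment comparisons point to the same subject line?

Engaged: the statement-style subject 33/42 = 78.6%, the question-style subject 401/635 = 63.1% → the statement-style subject
Dormant: the statement-style subject 80/248 = 32.3%, the question-style subject 3/16 = 18.8% → the statement-style subject
Overall: the statement-style subject 113/290 = 39.0%, the question-style subject 404/651 = 62.1% → the question-style subject
The statement-style subject wins each recipient group but the question-style subject wins overall — the comparison reverses. The statement-style subject's sends skew toward dormant, which has a lower base rate.

No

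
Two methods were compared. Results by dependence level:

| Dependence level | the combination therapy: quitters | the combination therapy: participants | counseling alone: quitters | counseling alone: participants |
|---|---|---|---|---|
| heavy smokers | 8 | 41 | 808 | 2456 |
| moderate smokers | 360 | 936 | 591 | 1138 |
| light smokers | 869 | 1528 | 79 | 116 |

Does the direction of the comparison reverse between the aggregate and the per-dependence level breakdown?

Heavy smokers: the combination therapy 8/41 = 19.5%, counseling alone 808/2456 = 32.9% → counseling alone
Moderate smokers: the combination therapy 360/936 = 38.5%, counseling alone 591/1138 = 51.9% → counseling alone
Light smokers: the combination therapy 869/1528 = 56.9%, counseling alone 79/116 = 68.1% → counseling alone
Overall: the combination therapy 1237/2505 = 49.4%, counseling alone 1478/3710 = 39.8% → the combination therapy
Counseling alone wins each dependence group but the combination therapy wins overall — the comparison reverses. Counseling alone's participants skew toward heavy smokers, which has a lower base rate.

Yes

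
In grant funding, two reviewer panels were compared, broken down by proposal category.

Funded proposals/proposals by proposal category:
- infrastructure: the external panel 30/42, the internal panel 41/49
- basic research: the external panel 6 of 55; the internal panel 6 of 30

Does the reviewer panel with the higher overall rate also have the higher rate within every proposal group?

Infrastructure: the external panel 30/42 = 71.4%, the internal panel 41/49 = 83.7% → the internal panel
Basic research: the external panel 6/55 = 10.9%, the internal panel 6/30 = 20.0% → the internal panel
Overall: the external panel 36/97 = 37.1%, the internal panel 47/79 = 59.5% → the internal panel
The internal panel wins overall and in every proposal group — no reversal.

Yes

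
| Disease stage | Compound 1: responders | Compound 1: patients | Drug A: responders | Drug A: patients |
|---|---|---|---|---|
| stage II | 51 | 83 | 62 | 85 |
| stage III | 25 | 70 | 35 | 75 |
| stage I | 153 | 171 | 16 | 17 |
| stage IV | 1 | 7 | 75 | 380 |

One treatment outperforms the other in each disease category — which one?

Drug A

Stage II: Compound 1 51/83 = 61.4%, Drug A 62/85 = 72.9% → Drug A
Stage III: Compound 1 25/70 = 35.7%, Drug A 35/75 = 46.7% → Drug A
Stage I: Compound 1 153/171 = 89.5%, Drug A 16/17 = 94.1% → Drug A
Stage IV: Compound 1 1/7 = 14.3%, Drug A 75/380 = 19.7% → Drug A
Drug A has the higher rate in all 4 groups.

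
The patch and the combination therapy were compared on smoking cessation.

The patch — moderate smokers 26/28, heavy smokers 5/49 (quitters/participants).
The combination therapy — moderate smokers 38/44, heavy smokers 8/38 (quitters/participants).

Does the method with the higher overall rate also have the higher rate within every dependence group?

No

Moderate smokers: the patch 26/28 = 92.9%, the combination therapy 38/44 = 86.4% → the patch
Heavy smokers: the patch 5/49 = 10.2%, the combination therapy 8/38 = 21.1% → the combination therapy
Overall: the patch 31/77 = 40.3%, the combination therapy 46/82 = 56.1% → the combination therapy
Neither sweeps: the patch wins 1 of 2 groups, the combination therapy wins 1. The combination therapy wins overall but not every group — no Simpson reversal.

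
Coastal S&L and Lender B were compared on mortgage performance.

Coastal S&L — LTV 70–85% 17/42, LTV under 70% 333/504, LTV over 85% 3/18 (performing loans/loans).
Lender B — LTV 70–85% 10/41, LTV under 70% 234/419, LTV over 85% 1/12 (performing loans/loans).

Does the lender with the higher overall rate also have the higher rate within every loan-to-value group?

LTV 70–85%: Coastal S&L 17/42 = 40.5%, Lender B 10/41 = 24.4% → Coastal S&L
LTV under 70%: Coastal S&L 333/504 = 66.1%, Lender B 234/419 = 55.8% → Coastal S&L
LTV over 85%: Coastal S&L 3/18 = 16.7%, Lender B 1/12 = 8.3% → Coastal S&L
Overall: Coastal S&L 353/564 = 62.6%, Lender B 245/472 = 51.9% → Coastal S&L
Coastal S&L wins overall and in every loan-to-value group — no reversal.

Yes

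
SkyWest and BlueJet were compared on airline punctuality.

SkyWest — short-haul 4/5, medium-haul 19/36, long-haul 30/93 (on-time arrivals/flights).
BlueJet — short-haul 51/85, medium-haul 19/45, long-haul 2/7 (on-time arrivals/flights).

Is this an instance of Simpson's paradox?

Yes

Short-haul: SkyWest 4/5 = 80.0%, BlueJet 51/85 = 60.0% → SkyWest
Medium-haul: SkyWest 19/36 = 52.8%, BlueJet 19/45 = 42.2% → SkyWest
Long-haul: SkyWest 30/93 = 32.3%, BlueJet 2/7 = 28.6% → SkyWest
Overall: SkyWest 53/134 = 39.6%, BlueJet 72/137 = 52.6% → BlueJet
SkyWest wins each route group but BlueJet wins overall — the comparison reverses. SkyWest's flights skew toward long-haul, which has a lower base rate.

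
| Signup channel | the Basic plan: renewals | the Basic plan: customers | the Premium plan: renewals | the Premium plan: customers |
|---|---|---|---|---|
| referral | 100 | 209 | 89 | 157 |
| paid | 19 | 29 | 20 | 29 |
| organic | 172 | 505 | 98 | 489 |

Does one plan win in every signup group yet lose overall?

Referral: the Basic plan 100/209 = 47.8%, the Premium plan 89/157 = 56.7% → the Premium plan
Paid: the Basic plan 19/29 = 65.5%, the Premium plan 20/29 = 69.0% → the Premium plan
Organic: the Basic plan 172/505 = 34.1%, the Premium plan 98/489 = 20.0% → the Basic plan
Overall: the Basic plan 291/743 = 39.2%, the Premium plan 207/675 = 30.7% → the Basic plan
Neither sweeps: the Basic plan wins 1 of 3 groups, the Premium plan wins 2. The Basic plan wins overall but not every group — no Simpson reversal.

No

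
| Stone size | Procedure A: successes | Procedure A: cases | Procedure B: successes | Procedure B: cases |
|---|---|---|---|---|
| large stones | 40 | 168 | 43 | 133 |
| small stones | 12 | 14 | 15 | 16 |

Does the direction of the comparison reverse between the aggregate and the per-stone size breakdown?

No

Large stones: Procedure A 40/168 = 23.8%, Procedure B 43/133 = 32.3% → Procedure B
Small stones: Procedure A 12/14 = 85.7%, Procedure B 15/16 = 93.8% → Procedure B
Overall: Procedure A 52/182 = 28.6%, Procedure B 58/149 = 38.9% → Procedure B
Procedure B wins overall and in every stone group — no reversal.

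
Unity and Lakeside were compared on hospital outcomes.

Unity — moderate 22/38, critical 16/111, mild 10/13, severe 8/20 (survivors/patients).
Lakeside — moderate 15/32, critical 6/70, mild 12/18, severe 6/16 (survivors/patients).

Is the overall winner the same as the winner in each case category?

Moderate: Unity 22/38 = 57.9%, Lakeside 15/32 = 46.9% → Unity
Critical: Unity 16/111 = 14.4%, Lakeside 6/70 = 8.6% → Unity
Mild: Unity 10/13 = 76.9%, Lakeside 12/18 = 66.7% → Unity
Severe: Unity 8/20 = 40.0%, Lakeside 6/16 = 37.5% → Unity
Overall: Unity 56/182 = 30.8%, Lakeside 39/136 = 28.7% → Unity
Unity wins overall and in every case group — no reversal.

Yes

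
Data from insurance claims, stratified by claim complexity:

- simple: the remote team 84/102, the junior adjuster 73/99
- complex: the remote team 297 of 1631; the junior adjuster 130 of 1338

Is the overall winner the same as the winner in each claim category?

Yes

Simple: the remote team 84/102 = 82.4%, the junior adjuster 73/99 = 73.7% → the remote team
Complex: the remote team 297/1631 = 18.2%, the junior adjuster 130/1338 = 9.7% → the remote team
Overall: the remote team 381/1733 = 22.0%, the junior adjuster 203/1437 = 14.1% → the remote team
The remote team wins overall and in every claim group — no reversal.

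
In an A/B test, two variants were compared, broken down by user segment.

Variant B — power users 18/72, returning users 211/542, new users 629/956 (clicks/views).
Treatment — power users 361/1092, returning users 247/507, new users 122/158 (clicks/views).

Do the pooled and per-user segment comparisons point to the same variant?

Power users: Variant B 18/72 = 25.0%, Treatment 361/1092 = 33.1% → Treatment
Returning users: Variant B 211/542 = 38.9%, Treatment 247/507 = 48.7% → Treatment
New users: Variant B 629/956 = 65.8%, Treatment 122/158 = 77.2% → Treatment
Overall: Variant B 858/1570 = 54.6%, Treatment 730/1757 = 41.5% → Variant B
Treatment wins each user group but Variant B wins overall — the comparison reverses. Treatment's views skew toward power users, which has a lower base rate.

No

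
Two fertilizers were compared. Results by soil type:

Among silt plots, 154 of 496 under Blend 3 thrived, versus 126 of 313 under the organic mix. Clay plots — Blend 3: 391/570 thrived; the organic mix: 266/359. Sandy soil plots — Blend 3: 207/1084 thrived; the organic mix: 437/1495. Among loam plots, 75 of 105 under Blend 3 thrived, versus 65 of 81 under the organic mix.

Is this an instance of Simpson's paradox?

No

Silt: Blend 3 154/496 = 31.0%, the organic mix 126/313 = 40.3% → the organic mix
Clay: Blend 3 391/570 = 68.6%, the organic mix 266/359 = 74.1% → the organic mix
Sandy soil: Blend 3 207/1084 = 19.1%, the organic mix 437/1495 = 29.2% → the organic mix
Loam: Blend 3 75/105 = 71.4%, the organic mix 65/81 = 80.2% → the organic mix
Overall: Blend 3 827/2255 = 36.7%, the organic mix 894/2248 = 39.8% → the organic mix
The organic mix wins overall and in every soil group — no reversal.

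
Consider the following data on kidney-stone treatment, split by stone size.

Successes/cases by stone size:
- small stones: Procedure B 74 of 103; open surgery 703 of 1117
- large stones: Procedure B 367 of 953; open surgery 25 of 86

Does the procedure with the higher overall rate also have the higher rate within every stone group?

No

Small stones: Procedure B 74/103 = 71.8%, open surgery 703/1117 = 62.9% → Procedure B
Large stones: Procedure B 367/953 = 38.5%, open surgery 25/86 = 29.1% → Procedure B
Overall: Procedure B 441/1056 = 41.8%, open surgery 728/1203 = 60.5% → open surgery
Procedure B wins each stone group but open surgery wins overall — the comparison reverses. Procedure B's cases skew toward large stones, which has a lower base rate.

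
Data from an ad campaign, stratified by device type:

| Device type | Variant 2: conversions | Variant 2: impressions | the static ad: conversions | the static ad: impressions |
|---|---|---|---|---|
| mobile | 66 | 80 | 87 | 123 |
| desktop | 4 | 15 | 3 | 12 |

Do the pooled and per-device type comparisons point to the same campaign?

Yes

Mobile: Variant 2 66/80 = 82.5%, the static ad 87/123 = 70.7% → Variant 2
Desktop: Variant 2 4/15 = 26.7%, the static ad 3/12 = 25.0% → Variant 2
Overall: Variant 2 70/95 = 73.7%, the static ad 90/135 = 66.7% → Variant 2
Variant 2 wins overall and in every device group — no reversal.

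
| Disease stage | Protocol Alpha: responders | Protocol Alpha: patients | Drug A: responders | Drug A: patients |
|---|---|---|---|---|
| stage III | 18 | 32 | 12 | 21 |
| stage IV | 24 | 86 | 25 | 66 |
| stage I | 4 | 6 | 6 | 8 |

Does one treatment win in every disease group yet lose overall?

No

Stage III: Protocol Alpha 18/32 = 56.2%, Drug A 12/21 = 57.1% → Drug A
Stage IV: Protocol Alpha 24/86 = 27.9%, Drug A 25/66 = 37.9% → Drug A
Stage I: Protocol Alpha 4/6 = 66.7%, Drug A 6/8 = 75.0% → Drug A
Overall: Protocol Alpha 46/124 = 37.1%, Drug A 43/95 = 45.3% → Drug A
Drug A wins overall and in every disease group — no reversal.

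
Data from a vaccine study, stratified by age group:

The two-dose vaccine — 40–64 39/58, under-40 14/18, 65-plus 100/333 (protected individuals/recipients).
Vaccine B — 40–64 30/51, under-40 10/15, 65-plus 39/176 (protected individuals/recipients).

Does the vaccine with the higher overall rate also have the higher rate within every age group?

40–64: the two-dose vaccine 39/58 = 67.2%, Vaccine B 30/51 = 58.8% → the two-dose vaccine
Under-40: the two-dose vaccine 14/18 = 77.8%, Vaccine B 10/15 = 66.7% → the two-dose vaccine
65-plus: the two-dose vaccine 100/333 = 30.0%, Vaccine B 39/176 = 22.2% → the two-dose vaccine
Overall: the two-dose vaccine 153/409 = 37.4%, Vaccine B 79/242 = 32.6% → the two-dose vaccine
The two-dose vaccine wins overall and in every age group — no reversal.

Yes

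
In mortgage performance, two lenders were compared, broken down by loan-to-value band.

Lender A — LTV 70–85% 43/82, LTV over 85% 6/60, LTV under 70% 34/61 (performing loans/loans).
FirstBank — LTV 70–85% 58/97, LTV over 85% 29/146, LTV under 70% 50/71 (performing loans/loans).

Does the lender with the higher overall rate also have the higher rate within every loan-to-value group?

Yes

LTV 70–85%: Lender A 43/82 = 52.4%, FirstBank 58/97 = 59.8% → FirstBank
LTV over 85%: Lender A 6/60 = 10.0%, FirstBank 29/146 = 19.9% → FirstBank
LTV under 70%: Lender A 34/61 = 55.7%, FirstBank 50/71 = 70.4% → FirstBank
Overall: Lender A 83/203 = 40.9%, FirstBank 137/314 = 43.6% → FirstBank
FirstBank wins overall and in every loan-to-value group — no reversal.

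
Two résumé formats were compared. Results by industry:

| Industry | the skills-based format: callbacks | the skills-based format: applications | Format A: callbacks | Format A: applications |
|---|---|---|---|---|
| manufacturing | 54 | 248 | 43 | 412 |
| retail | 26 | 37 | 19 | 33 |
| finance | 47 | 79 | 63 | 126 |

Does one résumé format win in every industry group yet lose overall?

Manufacturing: the skills-based format 54/248 = 21.8%, Format A 43/412 = 10.4% → the skills-based format
Retail: the skills-based format 26/37 = 70.3%, Format A 19/33 = 57.6% → the skills-based format
Finance: the skills-based format 47/79 = 59.5%, Format A 63/126 = 50.0% → the skills-based format
Overall: the skills-based format 127/364 = 34.9%, Format A 125/571 = 21.9% → the skills-based format
The skills-based format wins overall and in every industry group — no reversal.

No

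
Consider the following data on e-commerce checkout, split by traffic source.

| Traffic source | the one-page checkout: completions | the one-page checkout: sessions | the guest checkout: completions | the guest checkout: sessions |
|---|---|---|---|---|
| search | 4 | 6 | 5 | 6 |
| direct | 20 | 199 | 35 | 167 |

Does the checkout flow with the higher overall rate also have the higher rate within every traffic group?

Search: the one-page checkout 4/6 = 66.7%, the guest checkout 5/6 = 83.3% → the guest checkout
Direct: the one-page checkout 20/199 = 10.1%, the guest checkout 35/167 = 21.0% → the guest checkout
Overall: the one-page checkout 24/205 = 11.7%, the guest checkout 40/173 = 23.1% → the guest checkout
The guest checkout wins overall and in every traffic group — no reversal.

Yes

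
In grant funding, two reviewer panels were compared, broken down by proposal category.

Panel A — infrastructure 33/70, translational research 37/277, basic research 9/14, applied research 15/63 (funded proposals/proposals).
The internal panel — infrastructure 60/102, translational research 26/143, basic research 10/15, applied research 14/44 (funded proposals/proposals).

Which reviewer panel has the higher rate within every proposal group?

the internal panel

Infrastructure: Panel A 33/70 = 47.1%, the internal panel 60/102 = 58.8% → the internal panel
Translational research: Panel A 37/277 = 13.4%, the internal panel 26/143 = 18.2% → the internal panel
Basic research: Panel A 9/14 = 64.3%, the internal panel 10/15 = 66.7% → the internal panel
Applied research: Panel A 15/63 = 23.8%, the internal panel 14/44 = 31.8% → the internal panel
The internal panel has the higher rate in all 4 groups.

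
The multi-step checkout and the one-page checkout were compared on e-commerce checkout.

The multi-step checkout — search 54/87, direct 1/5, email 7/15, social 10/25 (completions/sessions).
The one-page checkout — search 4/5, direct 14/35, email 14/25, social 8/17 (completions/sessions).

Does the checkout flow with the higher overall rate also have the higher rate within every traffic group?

Search: the multi-step checkout 54/87 = 62.1%, the one-page checkout 4/5 = 80.0% → the one-page checkout
Direct: the multi-step checkout 1/5 = 20.0%, the one-page checkout 14/35 = 40.0% → the one-page checkout
Email: the multi-step checkout 7/15 = 46.7%, the one-page checkout 14/25 = 56.0% → the one-page checkout
Social: the multi-step checkout 10/25 = 40.0%, the one-page checkout 8/17 = 47.1% → the one-page checkout
Overall: the multi-step checkout 72/132 = 54.5%, the one-page checkout 40/82 = 48.8% → the multi-step checkout
The one-page checkout wins each traffic group but the multi-step checkout wins overall — the comparison reverses. The one-page checkout's sessions skew toward direct, which has a lower base rate.

No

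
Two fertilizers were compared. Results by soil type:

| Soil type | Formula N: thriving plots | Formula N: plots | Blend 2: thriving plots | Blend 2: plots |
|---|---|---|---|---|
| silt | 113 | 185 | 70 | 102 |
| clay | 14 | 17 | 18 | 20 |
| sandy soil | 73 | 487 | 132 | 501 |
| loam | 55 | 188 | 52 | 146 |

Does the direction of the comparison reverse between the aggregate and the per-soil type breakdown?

No

Silt: Formula N 113/185 = 61.1%, Blend 2 70/102 = 68.6% → Blend 2
Clay: Formula N 14/17 = 82.4%, Blend 2 18/20 = 90.0% → Blend 2
Sandy soil: Formula N 73/487 = 15.0%, Blend 2 132/501 = 26.3% → Blend 2
Loam: Formula N 55/188 = 29.3%, Blend 2 52/146 = 35.6% → Blend 2
Overall: Formula N 255/877 = 29.1%, Blend 2 272/769 = 35.4% → Blend 2
Blend 2 wins overall and in every soil group — no reversal.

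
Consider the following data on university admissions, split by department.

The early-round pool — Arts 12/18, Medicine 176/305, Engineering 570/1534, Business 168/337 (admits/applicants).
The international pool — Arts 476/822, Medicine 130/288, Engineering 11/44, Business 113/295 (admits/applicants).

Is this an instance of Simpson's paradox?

Arts: the early-round pool 12/18 = 66.7%, the international pool 476/822 = 57.9% → the early-round pool
Medicine: the early-round pool 176/305 = 57.7%, the international pool 130/288 = 45.1% → the early-round pool
Engineering: the early-round pool 570/1534 = 37.2%, the international pool 11/44 = 25.0% → the early-round pool
Business: the early-round pool 168/337 = 49.9%, the international pool 113/295 = 38.3% → the early-round pool
Overall: the early-round pool 926/2194 = 42.2%, the international pool 730/1449 = 50.4% → the international pool
The early-round pool wins each department group but the international pool wins overall — the comparison reverses. The early-round pool's applicants skew toward Engineering, which has a lower base rate.

Yes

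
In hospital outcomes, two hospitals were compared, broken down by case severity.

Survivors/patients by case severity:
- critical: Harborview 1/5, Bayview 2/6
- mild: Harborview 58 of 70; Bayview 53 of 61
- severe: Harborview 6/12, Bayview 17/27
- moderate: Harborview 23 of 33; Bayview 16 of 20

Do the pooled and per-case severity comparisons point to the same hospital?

Yes

Critical: Harborview 1/5 = 20.0%, Bayview 2/6 = 33.3% → Bayview
Mild: Harborview 58/70 = 82.9%, Bayview 53/61 = 86.9% → Bayview
Severe: Harborview 6/12 = 50.0%, Bayview 17/27 = 63.0% → Bayview
Moderate: Harborview 23/33 = 69.7%, Bayview 16/20 = 80.0% → Bayview
Overall: Harborview 88/120 = 73.3%, Bayview 88/114 = 77.2% → Bayview
Bayview wins overall and in every case group — no reversal.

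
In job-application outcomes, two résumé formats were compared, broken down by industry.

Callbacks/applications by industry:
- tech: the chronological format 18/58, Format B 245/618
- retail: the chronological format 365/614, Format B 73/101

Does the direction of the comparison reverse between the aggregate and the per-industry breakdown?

Tech: the chronological format 18/58 = 31.0%, Format B 245/618 = 39.6% → Format B
Retail: the chronological format 365/614 = 59.4%, Format B 73/101 = 72.3% → Format B
Overall: the chronological format 383/672 = 57.0%, Format B 318/719 = 44.2% → the chronological format
Format B wins each industry group but the chronological format wins overall — the comparison reverses. Format B's applications skew toward tech, which has a lower base rate.

Yes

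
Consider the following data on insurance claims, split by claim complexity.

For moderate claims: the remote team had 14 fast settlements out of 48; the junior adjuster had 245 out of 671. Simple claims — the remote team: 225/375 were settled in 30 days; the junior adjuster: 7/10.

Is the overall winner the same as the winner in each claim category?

Moderate: the remote team 14/48 = 29.2%, the junior adjuster 245/671 = 36.5% → the junior adjuster
Simple: the remote team 225/375 = 60.0%, the junior adjuster 7/10 = 70.0% → the junior adjuster
Overall: the remote team 239/423 = 56.5%, the junior adjuster 252/681 = 37.0% → the remote team
The junior adjuster wins each claim group but the remote team wins overall — the comparison reverses. The junior adjuster's claims skew toward moderate, which has a lower base rate.

No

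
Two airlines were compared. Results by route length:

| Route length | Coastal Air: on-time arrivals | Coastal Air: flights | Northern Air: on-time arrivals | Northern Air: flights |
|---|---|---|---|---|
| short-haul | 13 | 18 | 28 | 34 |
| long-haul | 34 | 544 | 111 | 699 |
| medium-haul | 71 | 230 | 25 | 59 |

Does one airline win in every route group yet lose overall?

Short-haul: Coastal Air 13/18 = 72.2%, Northern Air 28/34 = 82.4% → Northern Air
Long-haul: Coastal Air 34/544 = 6.2%, Northern Air 111/699 = 15.9% → Northern Air
Medium-haul: Coastal Air 71/230 = 30.9%, Northern Air 25/59 = 42.4% → Northern Air
Overall: Coastal Air 118/792 = 14.9%, Northern Air 164/792 = 20.7% → Northern Air
Northern Air wins overall and in every route group — no reversal.

No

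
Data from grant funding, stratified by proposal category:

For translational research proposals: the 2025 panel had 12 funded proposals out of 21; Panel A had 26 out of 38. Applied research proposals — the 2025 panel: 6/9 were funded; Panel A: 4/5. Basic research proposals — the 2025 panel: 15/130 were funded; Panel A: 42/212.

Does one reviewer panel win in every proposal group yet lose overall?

No

Translational research: the 2025 panel 12/21 = 57.1%, Panel A 26/38 = 68.4% → Panel A
Applied research: the 2025 panel 6/9 = 66.7%, Panel A 4/5 = 80.0% → Panel A
Basic research: the 2025 panel 15/130 = 11.5%, Panel A 42/212 = 19.8% → Panel A
Overall: the 2025 panel 33/160 = 20.6%, Panel A 72/255 = 28.2% → Panel A
Panel A wins overall and in every proposal group — no reversal.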